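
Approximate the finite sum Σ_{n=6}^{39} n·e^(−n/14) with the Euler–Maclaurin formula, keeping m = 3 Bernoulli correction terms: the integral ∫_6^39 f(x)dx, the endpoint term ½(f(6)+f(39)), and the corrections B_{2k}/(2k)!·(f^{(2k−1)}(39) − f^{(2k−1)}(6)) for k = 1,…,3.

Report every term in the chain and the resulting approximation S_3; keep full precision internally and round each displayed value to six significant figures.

Integral: ∫_6^39 x·e^(−x/14) dx = 136.633.
Endpoint term: (f(6) + f(39))/2 = (3.90863 + 2.40572)/2 = 3.15717.
So far: 139.790.
k=1: B_{2}/(2)! × [f^{(1)}(39) − f^{(1)}(6)] = 1/12 × (-0.110152 − 0.372251) = -0.0402002.
After k=1: 139.750.
k=2: B_{4}/(4)! × [f^{(3)}(39) − f^{(3)}(6)] = −1/720 × (6.74399e-05 − 0.00854658) = 1.17766e-05.
After k=2: 139.750.
k=3: B_{6}/(6)! × [f^{(5)}(39) − f^{(5)}(6)] = 1/30240 × (3.55550e-06 − 7.75200e-05) = -2.44591e-09.

S_3 ≈ 139.750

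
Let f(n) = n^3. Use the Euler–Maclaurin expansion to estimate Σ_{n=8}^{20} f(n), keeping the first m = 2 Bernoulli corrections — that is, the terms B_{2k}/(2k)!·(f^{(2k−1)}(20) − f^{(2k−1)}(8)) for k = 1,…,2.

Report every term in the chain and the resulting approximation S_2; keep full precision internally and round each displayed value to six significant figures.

S_2 ≈ 43316.0

The integral term ∫_8^20 x^3 dx = 38976.0.
½[f(8) + f(20)] = ½[512.000 + 8000.00] = 4256.00.
So far: 43232.0.
Correction k=1: B_{2}/2! · (f^{(1)}(20) − f^{(1)}(8)) = 1/12 · (1200.00 − 192.000) = 84.0000.
After k=1: 43316.0.
Correction k=2: B_{4}/4! · (f^{(3)}(20) − f^{(3)}(8)) = −1/720 · (6.00000 − 6.00000) = 0.00000.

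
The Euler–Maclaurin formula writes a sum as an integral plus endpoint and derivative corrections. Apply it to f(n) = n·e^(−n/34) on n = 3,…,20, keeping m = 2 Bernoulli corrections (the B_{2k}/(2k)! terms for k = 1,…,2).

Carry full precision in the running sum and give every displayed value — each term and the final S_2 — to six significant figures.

S_2 ≈ 139.090

∫_3^20 x·e^(−x/34) dx evaluates to 132.214.
Endpoint term: (f(3) + f(20))/2 = (2.74664 + 11.1061)/2 = 6.92638.
So far: 139.140.
Order-1 term: 1/12 · (0.228656 − 0.834762) = -0.0505089.
After k=1: 139.090.
Order-2 term: −1/720 · (0.00115854 − 0.00230610) = 1.59384e-06.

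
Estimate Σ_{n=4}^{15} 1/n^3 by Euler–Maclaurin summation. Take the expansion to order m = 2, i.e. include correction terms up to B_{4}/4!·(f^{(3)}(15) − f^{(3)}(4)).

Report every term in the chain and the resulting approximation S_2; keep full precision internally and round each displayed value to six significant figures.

S_2 ≈ 0.0379397

The integral term ∫_4^15 1/x^3 dx = 0.0290278.
½[f(4) + f(15)] = ½[0.0156250 + 0.000296296] = 0.00796065.
Running total after boundary: 0.0369884.
Order-1 term: 1/12 · (-5.92593e-05 − (-0.0117188)) = 0.000971624.
Running total after k=1: 0.0379601.
Order-2 term: −1/720 · (-5.26749e-06 − (-0.0146484)) = -2.03377e-05.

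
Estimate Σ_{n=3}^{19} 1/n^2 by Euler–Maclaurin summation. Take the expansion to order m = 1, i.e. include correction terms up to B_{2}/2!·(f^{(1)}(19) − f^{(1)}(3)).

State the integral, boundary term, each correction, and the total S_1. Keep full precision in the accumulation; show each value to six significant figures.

S_1 ≈ 0.343791

∫_3^19 1/x^2 dx evaluates to 0.280702.
Boundary: ½(f(3) + f(19)) = ½(0.111111 + 0.00277008) = 0.0569406.
Integral + boundary = 0.337642.
Correction k=1: B_{2}/2! · (f^{(1)}(19) − f^{(1)}(3)) = 1/12 · (-0.000291588 − (-0.0740741)) = 0.00614854.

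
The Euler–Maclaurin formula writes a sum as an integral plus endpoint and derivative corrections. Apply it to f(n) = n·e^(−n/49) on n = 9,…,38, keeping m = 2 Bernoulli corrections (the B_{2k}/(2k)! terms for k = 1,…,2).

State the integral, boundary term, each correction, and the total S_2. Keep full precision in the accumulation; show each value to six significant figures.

S_2 ≈ 414.601

∫_9^38 x·e^(−x/49) dx evaluates to 402.155.
Boundary: ½(f(9) + f(38)) = ½(7.48987 + 17.4978) = 12.4938.
Integral + boundary = 414.649.
Correction k=1: B_{2}/2! · (f^{(1)}(38) − f^{(1)}(9)) = 1/12 · (0.103371 − 0.679353) = -0.0479985.
Running total after k=1: 414.601.
Correction k=2: B_{4}/4! · (f^{(3)}(38) − f^{(3)}(9)) = −1/720 · (0.000426617 − 0.000976163) = 7.63258e-07.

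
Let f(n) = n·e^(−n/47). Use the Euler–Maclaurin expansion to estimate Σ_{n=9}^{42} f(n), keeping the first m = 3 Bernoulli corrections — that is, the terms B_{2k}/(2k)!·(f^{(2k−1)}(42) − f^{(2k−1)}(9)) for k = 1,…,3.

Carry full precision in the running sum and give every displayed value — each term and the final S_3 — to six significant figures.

S_3 ≈ 474.003

The integral term ∫_9^42 x·e^(−x/47) dx = 461.746.
Boundary: ½(f(9) + f(42)) = ½(7.43156 + 17.1853) = 12.3084.
Running total after boundary: 474.055.
Order-1 term: 1/12 · (0.0435291 − 0.667610) = -0.0520068.
Running total after k=1: 474.003.
Order-2 term: −1/720 · (0.000390165 − 0.00104983) = 9.16196e-07.
Running total after k=2: 474.003.
Order-3 term: 1/30240 · (3.44330e-07 − 8.13685e-07) = -1.55210e-11.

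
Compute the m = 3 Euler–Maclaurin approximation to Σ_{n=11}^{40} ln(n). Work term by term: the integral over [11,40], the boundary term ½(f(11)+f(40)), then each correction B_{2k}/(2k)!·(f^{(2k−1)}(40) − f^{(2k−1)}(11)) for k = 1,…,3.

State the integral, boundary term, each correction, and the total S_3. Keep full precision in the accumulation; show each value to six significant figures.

S_3 ≈ 95.2162

Integral: ∫_11^40 ln(x) dx = 92.1783.
½[f(11) + f(40)] = ½[2.39790 + 3.68888] = 3.04339.
So far: 95.2217.
Correction k=1: B_{2}/2! · (f^{(1)}(40) − f^{(1)}(11)) = 1/12 · (0.0250000 − 0.0909091) = -0.00549242.
Partial sum through k=1: 95.2162.
Correction k=2: B_{4}/4! · (f^{(3)}(40) − f^{(3)}(11)) = −1/720 · (3.12500e-05 − 0.00150263) = 2.04358e-06.
Partial sum through k=2: 95.2162.
Correction k=3: B_{6}/6! · (f^{(5)}(40) − f^{(5)}(11)) = 1/30240 · (2.34375e-07 − 0.000149021) = -4.92020e-09.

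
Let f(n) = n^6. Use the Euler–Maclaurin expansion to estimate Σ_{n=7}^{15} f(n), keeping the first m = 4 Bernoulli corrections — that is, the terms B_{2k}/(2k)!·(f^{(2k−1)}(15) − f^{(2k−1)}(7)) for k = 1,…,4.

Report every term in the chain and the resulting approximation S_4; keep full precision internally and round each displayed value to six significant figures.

∫_7^15 x^6 dx evaluates to 2.42908e+07.
½[f(7) + f(15)] = ½[117649 + 1.13906e+07] = 5.75414e+06.
Running total after boundary: 3.00450e+07.
Correction k=1: B_{2}/2! · (f^{(1)}(15) − f^{(1)}(7)) = 1/12 · (4.55625e+06 − 100842) = 371284.
After k=1: 3.04163e+07.
Correction k=2: B_{4}/4! · (f^{(3)}(15) − f^{(3)}(7)) = −1/720 · (405000 − 41160.0) = -505.333.
After k=2: 3.04157e+07.
Correction k=3: B_{6}/6! · (f^{(5)}(15) − f^{(5)}(7)) = 1/30240 · (10800.0 − 5040.00) = 0.190476.
After k=3: 3.04157e+07.
Correction k=4: B_{8}/8! · (f^{(7)}(15) − f^{(7)}(7)) = −1/1209600 · (0.00000 − 0.00000) = 0.00000.

S_4 ≈ 3.04157e+07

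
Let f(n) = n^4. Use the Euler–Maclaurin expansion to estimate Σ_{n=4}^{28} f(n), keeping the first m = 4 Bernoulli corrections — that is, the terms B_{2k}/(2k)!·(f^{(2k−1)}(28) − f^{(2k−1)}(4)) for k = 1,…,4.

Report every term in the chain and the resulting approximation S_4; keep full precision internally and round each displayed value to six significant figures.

∫_4^28 x^4 dx evaluates to 3.44187e+06.
Endpoint term: (f(4) + f(28))/2 = (256.000 + 614656)/2 = 307456.
Running total after boundary: 3.74932e+06.
Correction k=1: B_{2}/2! · (f^{(1)}(28) − f^{(1)}(4)) = 1/12 · (87808.0 − 256.000) = 7296.00.
After k=1: 3.75662e+06.
Correction k=2: B_{4}/4! · (f^{(3)}(28) − f^{(3)}(4)) = −1/720 · (672.000 − 96.0000) = -0.800000.
After k=2: 3.75662e+06.
Correction k=3: B_{6}/6! · (f^{(5)}(28) − f^{(5)}(4)) = 1/30240 · (0.00000 − 0.00000) = 0.00000.
After k=3: 3.75662e+06.
Correction k=4: B_{8}/8! · (f^{(7)}(28) − f^{(7)}(4)) = −1/1209600 · (0.00000 − 0.00000) = 0.00000.

S_4 ≈ 3.75662e+06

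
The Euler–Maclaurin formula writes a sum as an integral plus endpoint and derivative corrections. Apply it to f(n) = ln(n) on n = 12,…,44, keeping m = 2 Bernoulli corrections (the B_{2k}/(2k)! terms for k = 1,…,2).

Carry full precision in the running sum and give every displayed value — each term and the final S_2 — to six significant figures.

Integral: ∫_12^44 ln(x) dx = 104.685.
Boundary: ½(f(12) + f(44)) = ½(2.48491 + 3.78419) = 3.13455.
Running total after boundary: 107.820.
Order-1 term: 1/12 · (0.0227273 − 0.0833333) = -0.00505051.
Running total after k=1: 107.815.
Order-2 term: −1/720 · (2.34786e-05 − 0.00115741) = 1.57490e-06.

S_2 ≈ 107.815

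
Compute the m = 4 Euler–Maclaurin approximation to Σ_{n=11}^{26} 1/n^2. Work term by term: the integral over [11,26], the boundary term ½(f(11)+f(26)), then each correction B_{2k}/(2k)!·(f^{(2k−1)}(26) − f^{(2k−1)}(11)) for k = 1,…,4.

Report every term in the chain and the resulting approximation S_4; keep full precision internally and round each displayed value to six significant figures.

Integral: ∫_11^26 1/x^2 dx = 0.0524476.
Endpoint term: (f(11) + f(26))/2 = (0.00826446 + 0.00147929)/2 = 0.00487188.
Integral + boundary = 0.0573194.
Order-1 term: 1/12 · (-0.000113792 − (-0.00150263)) = 0.000115737.
Partial sum through k=1: 0.0574352.
Order-2 term: −1/720 · (-2.01997e-06 − (-0.000149021)) = -2.04168e-07.
Partial sum through k=2: 0.0574350.
Order-3 term: 1/30240 · (-8.96436e-08 − (-3.69474e-05)) = 1.21884e-09.
Partial sum through k=3: 0.0574350.
Order-4 term: −1/1209600 · (-7.42609e-09 − (-1.70996e-05)) = -1.41304e-11.

S_4 ≈ 0.0574350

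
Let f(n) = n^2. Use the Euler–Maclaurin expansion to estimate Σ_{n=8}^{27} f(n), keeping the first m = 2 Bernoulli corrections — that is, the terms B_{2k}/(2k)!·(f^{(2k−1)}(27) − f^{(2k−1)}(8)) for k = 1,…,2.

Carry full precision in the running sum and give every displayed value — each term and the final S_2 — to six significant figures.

S_2 ≈ 6790.00

∫_8^27 x^2 dx evaluates to 6390.33.
Boundary: ½(f(8) + f(27)) = ½(64.0000 + 729.000) = 396.500.
Integral + boundary = 6786.83.
Correction k=1: B_{2}/2! · (f^{(1)}(27) − f^{(1)}(8)) = 1/12 · (54.0000 − 16.0000) = 3.16667.
Partial sum through k=1: 6790.00.
Correction k=2: B_{4}/4! · (f^{(3)}(27) − f^{(3)}(8)) = −1/720 · (0.00000 − 0.00000) = 0.00000.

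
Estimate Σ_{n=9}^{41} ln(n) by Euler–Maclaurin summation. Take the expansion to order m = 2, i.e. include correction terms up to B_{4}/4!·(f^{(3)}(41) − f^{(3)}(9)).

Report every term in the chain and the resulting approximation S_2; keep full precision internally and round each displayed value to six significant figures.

Integral: ∫_9^41 ln(x) dx = 100.481.
Boundary: ½(f(9) + f(41)) = ½(2.19722 + 3.71357) = 2.95540.
Integral + boundary = 103.437.
k=1: B_{2}/(2)! × [f^{(1)}(41) − f^{(1)}(9)] = 1/12 × (0.0243902 − 0.111111) = -0.00722674.
Partial sum through k=1: 103.430.
k=2: B_{4}/(4)! × [f^{(3)}(41) − f^{(3)}(9)] = −1/720 × (2.90187e-05 − 0.00274348) = 3.77009e-06.

S_2 ≈ 103.430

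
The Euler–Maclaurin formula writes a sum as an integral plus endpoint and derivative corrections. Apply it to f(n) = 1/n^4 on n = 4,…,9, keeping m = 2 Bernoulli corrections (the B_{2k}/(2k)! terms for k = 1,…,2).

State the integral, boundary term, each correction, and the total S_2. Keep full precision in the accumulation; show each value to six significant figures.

Integral: ∫_4^9 1/x^4 dx = 0.00475109.
½[f(4) + f(9)] = ½[0.00390625 + 0.000152416] = 0.00202933.
So far: 0.00678042.
k=1: B_{2}/(2)! × [f^{(1)}(9) − f^{(1)}(4)] = 1/12 × (-6.77404e-05 − (-0.00390625)) = 0.000319876.
Running total after k=1: 0.00710029.
k=2: B_{4}/(4)! × [f^{(3)}(9) − f^{(3)}(4)] = −1/720 × (-2.50890e-05 − (-0.00732422)) = -1.01377e-05.

S_2 ≈ 0.00709016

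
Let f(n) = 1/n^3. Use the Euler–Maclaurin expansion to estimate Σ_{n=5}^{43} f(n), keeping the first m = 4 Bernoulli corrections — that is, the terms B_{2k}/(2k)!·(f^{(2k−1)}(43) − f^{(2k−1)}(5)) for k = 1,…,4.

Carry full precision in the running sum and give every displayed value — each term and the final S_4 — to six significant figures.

S_4 ≈ 0.0241307

Integral: ∫_5^43 1/x^3 dx = 0.0197296.
½[f(5) + f(43)] = ½[0.00800000 + 1.25775e-05] = 0.00400629.
Running total after boundary: 0.0237359.
Correction k=1: B_{2}/2! · (f^{(1)}(43) − f^{(1)}(5)) = 1/12 · (-8.77501e-07 − (-0.00480000)) = 0.000399927.
After k=1: 0.0241358.
Correction k=2: B_{4}/4! · (f^{(3)}(43) − f^{(3)}(5)) = −1/720 · (-9.49162e-09 − (-0.00384000)) = -5.33332e-06.
After k=2: 0.0241305.
Correction k=3: B_{6}/6! · (f^{(5)}(43) − f^{(5)}(5)) = 1/30240 · (-2.15602e-10 − (-0.00645120)) = 2.13333e-07.
After k=3: 0.0241307.
Correction k=4: B_{8}/8! · (f^{(7)}(43) − f^{(7)}(5)) = −1/1209600 · (-8.39554e-12 − (-0.0185795)) = -1.53600e-08.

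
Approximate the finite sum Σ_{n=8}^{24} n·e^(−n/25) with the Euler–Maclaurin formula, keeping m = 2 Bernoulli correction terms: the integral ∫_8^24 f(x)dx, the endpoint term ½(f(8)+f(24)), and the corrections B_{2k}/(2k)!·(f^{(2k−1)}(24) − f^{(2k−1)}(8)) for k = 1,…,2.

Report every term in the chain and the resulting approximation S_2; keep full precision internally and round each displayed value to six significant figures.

S_2 ≈ 137.489

Integral: ∫_8^24 x·e^(−x/25) dx = 130.029.
Endpoint term: (f(8) + f(24))/2 = (5.80919 + 9.18943)/2 = 7.49931.
Running total after boundary: 137.528.
k=1: B_{2}/(2)! × [f^{(1)}(24) − f^{(1)}(8)] = 1/12 × (0.0153157 − 0.493781) = -0.0398721.
Partial sum through k=1: 137.489.
k=2: B_{4}/(4)! × [f^{(3)}(24) − f^{(3)}(8)] = −1/720 × (0.00124976 − 0.00311373) = 2.58884e-06.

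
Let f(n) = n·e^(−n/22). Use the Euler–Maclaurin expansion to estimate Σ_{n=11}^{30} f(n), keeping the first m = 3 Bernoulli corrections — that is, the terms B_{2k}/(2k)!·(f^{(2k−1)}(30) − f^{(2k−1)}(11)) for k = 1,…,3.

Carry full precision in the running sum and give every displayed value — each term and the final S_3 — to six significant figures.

The integral term ∫_11^30 x·e^(−x/22) dx = 147.787.
Boundary: ½(f(11) + f(30)) = ½(6.67184 + 7.67187) = 7.17186.
So far: 154.959.
Correction k=1: B_{2}/2! · (f^{(1)}(30) − f^{(1)}(11)) = 1/12 · (-0.0929924 − 0.303265) = -0.0330215.
Running total after k=1: 154.926.
Correction k=2: B_{4}/4! · (f^{(3)}(30) − f^{(3)}(11)) = −1/720 · (0.000864599 − 0.00313291) = 3.15043e-06.
Running total after k=2: 154.926.
Correction k=3: B_{6}/6! · (f^{(5)}(30) − f^{(5)}(11)) = 1/30240 · (3.96969e-06 − 1.16513e-05) = -2.54022e-10.

S_3 ≈ 154.926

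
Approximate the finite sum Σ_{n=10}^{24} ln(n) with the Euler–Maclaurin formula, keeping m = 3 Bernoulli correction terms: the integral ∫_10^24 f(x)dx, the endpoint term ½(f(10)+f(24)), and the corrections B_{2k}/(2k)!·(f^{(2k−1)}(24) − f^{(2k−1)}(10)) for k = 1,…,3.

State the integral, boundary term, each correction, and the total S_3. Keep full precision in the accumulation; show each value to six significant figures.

S_3 ≈ 41.9829

∫_10^24 ln(x) dx evaluates to 39.2474.
Endpoint term: (f(10) + f(24))/2 = (2.30259 + 3.17805)/2 = 2.74032.
Running total after boundary: 41.9878.
Correction k=1: B_{2}/2! · (f^{(1)}(24) − f^{(1)}(10)) = 1/12 · (0.0416667 − 0.100000) = -0.00486111.
Partial sum through k=1: 41.9829.
Correction k=2: B_{4}/4! · (f^{(3)}(24) − f^{(3)}(10)) = −1/720 · (0.000144676 − 0.00200000) = 2.57684e-06.
Partial sum through k=2: 41.9829.
Correction k=3: B_{6}/6! · (f^{(5)}(24) − f^{(5)}(10)) = 1/30240 · (3.01408e-06 − 0.000240000) = -7.83684e-09.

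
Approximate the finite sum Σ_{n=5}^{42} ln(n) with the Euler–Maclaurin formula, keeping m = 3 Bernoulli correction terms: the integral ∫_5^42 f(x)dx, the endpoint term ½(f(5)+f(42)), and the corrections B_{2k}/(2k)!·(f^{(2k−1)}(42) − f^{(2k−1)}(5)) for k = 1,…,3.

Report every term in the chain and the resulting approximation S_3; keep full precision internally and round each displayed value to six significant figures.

∫_5^42 ln(x) dx evaluates to 111.935.
½[f(5) + f(42)] = ½[1.60944 + 3.73767] = 2.67355.
So far: 114.608.
Correction k=1: B_{2}/2! · (f^{(1)}(42) − f^{(1)}(5)) = 1/12 · (0.0238095 − 0.200000) = -0.0146825.
Partial sum through k=1: 114.594.
Correction k=2: B_{4}/4! · (f^{(3)}(42) − f^{(3)}(5)) = −1/720 · (2.69949e-05 − 0.0160000) = 2.21847e-05.
Partial sum through k=2: 114.594.
Correction k=3: B_{6}/6! · (f^{(5)}(42) − f^{(5)}(5)) = 1/30240 · (1.83639e-07 − 0.00768000) = -2.53962e-07.

S_3 ≈ 114.594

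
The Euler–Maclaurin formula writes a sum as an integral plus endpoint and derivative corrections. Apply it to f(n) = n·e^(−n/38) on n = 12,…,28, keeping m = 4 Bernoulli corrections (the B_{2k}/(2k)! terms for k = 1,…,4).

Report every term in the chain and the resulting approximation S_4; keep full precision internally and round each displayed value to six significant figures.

S_4 ≈ 196.163

Integral: ∫_12^28 x·e^(−x/38) dx = 185.118.
½[f(12) + f(28)] = ½[8.75056 + 13.4014] = 11.0760.
So far: 196.194.
Correction k=1: B_{2}/2! · (f^{(1)}(28) − f^{(1)}(12)) = 1/12 · (0.125953 − 0.498935) = -0.0310818.
Partial sum through k=1: 196.163.
Correction k=2: B_{4}/4! · (f^{(3)}(28) − f^{(3)}(12)) = −1/720 · (0.000750138 − 0.00135551) = 8.40799e-07.
Partial sum through k=2: 196.163.
Correction k=3: B_{6}/6! · (f^{(5)}(28) − f^{(5)}(12)) = 1/30240 · (9.78567e-07 − 1.63816e-06) = -2.18119e-11.
Partial sum through k=3: 196.163.
Correction k=4: B_{8}/8! · (f^{(7)}(28) − f^{(7)}(12)) = −1/1209600 · (9.95601e-10 − 1.61884e-09) = 5.15241e-16.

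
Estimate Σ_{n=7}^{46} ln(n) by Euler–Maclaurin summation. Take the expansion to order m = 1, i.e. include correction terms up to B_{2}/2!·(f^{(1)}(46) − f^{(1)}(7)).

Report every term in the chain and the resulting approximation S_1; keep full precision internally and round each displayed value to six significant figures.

Integral: ∫_7^46 ln(x) dx = 123.496.
Endpoint term: (f(7) + f(46))/2 = (1.94591 + 3.82864)/2 = 2.88728.
Integral + boundary = 126.383.
k=1: B_{2}/(2)! × [f^{(1)}(46) − f^{(1)}(7)] = 1/12 × (0.0217391 − 0.142857) = -0.0100932.

S_1 ≈ 126.373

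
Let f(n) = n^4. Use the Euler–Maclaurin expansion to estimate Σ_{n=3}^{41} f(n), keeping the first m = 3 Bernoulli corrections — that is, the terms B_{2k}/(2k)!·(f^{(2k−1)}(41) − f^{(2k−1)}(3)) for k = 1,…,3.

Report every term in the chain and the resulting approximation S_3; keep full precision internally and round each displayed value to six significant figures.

Integral: ∫_3^41 x^4 dx = 2.31712e+07.
Endpoint term: (f(3) + f(41))/2 = (81.0000 + 2.82576e+06)/2 = 1.41292e+06.
Integral + boundary = 2.45841e+07.
k=1: B_{2}/(2)! × [f^{(1)}(41) − f^{(1)}(3)] = 1/12 × (275684 − 108.000) = 22964.7.
After k=1: 2.46071e+07.
k=2: B_{4}/(4)! × [f^{(3)}(41) − f^{(3)}(3)] = −1/720 × (984.000 − 72.0000) = -1.26667.
After k=2: 2.46071e+07.
k=3: B_{6}/(6)! × [f^{(5)}(41) − f^{(5)}(3)] = 1/30240 × (0.00000 − 0.00000) = 0.00000.

S_3 ≈ 2.46071e+07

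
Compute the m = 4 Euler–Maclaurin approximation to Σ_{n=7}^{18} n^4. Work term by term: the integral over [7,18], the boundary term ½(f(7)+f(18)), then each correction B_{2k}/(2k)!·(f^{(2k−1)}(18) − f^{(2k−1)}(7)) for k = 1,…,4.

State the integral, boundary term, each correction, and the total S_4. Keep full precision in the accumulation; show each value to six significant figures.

S_4 ≈ 430070

Integral: ∫_7^18 x^4 dx = 374552.
½[f(7) + f(18)] = ½[2401.00 + 104976] = 53688.5.
So far: 428241.
k=1: B_{2}/(2)! × [f^{(1)}(18) − f^{(1)}(7)] = 1/12 × (23328.0 − 1372.00) = 1829.67.
Partial sum through k=1: 430070.
k=2: B_{4}/(4)! × [f^{(3)}(18) − f^{(3)}(7)] = −1/720 × (432.000 − 168.000) = -0.366667.
Partial sum through k=2: 430070.
k=3: B_{6}/(6)! × [f^{(5)}(18) − f^{(5)}(7)] = 1/30240 × (0.00000 − 0.00000) = 0.00000.
Partial sum through k=3: 430070.
k=4: B_{8}/(8)! × [f^{(7)}(18) − f^{(7)}(7)] = −1/1209600 × (0.00000 − 0.00000) = 0.00000.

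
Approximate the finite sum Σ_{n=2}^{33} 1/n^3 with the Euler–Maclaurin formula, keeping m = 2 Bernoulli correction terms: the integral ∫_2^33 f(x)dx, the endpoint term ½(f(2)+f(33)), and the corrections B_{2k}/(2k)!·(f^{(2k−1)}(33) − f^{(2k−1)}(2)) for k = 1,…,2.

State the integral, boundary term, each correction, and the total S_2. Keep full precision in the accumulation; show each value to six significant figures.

S_2 ≈ 0.201377

Integral: ∫_2^33 1/x^3 dx = 0.124541.
½[f(2) + f(33)] = ½[0.125000 + 2.78265e-05] = 0.0625139.
Running total after boundary: 0.187055.
Order-1 term: 1/12 · (-2.52968e-06 − (-0.187500)) = 0.0156248.
Running total after k=1: 0.202680.
Order-2 term: −1/720 · (-4.64588e-08 − (-0.937500)) = -0.00130208.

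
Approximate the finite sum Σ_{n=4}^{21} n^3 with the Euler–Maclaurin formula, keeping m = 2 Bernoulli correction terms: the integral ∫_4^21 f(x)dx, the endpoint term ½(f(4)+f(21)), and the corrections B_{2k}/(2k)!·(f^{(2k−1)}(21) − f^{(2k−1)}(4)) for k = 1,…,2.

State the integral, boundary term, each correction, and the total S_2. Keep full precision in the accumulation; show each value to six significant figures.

∫_4^21 x^3 dx evaluates to 48556.2.
Endpoint term: (f(4) + f(21))/2 = (64.0000 + 9261.00)/2 = 4662.50.
So far: 53218.8.
k=1: B_{2}/(2)! × [f^{(1)}(21) − f^{(1)}(4)] = 1/12 × (1323.00 − 48.0000) = 106.250.
Partial sum through k=1: 53325.0.
k=2: B_{4}/(4)! × [f^{(3)}(21) − f^{(3)}(4)] = −1/720 × (6.00000 − 6.00000) = 0.00000.

S_2 ≈ 53325.0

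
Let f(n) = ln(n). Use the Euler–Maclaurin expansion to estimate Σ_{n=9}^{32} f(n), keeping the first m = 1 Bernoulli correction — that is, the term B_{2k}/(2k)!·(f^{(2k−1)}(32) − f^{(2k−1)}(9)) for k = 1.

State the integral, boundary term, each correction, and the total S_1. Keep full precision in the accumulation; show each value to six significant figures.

S_1 ≈ 70.9534

∫_9^32 ln(x) dx evaluates to 68.1285.
½[f(9) + f(32)] = ½[2.19722 + 3.46574] = 2.83148.
Running total after boundary: 70.9600.
Correction k=1: B_{2}/2! · (f^{(1)}(32) − f^{(1)}(9)) = 1/12 · (0.0312500 − 0.111111) = -0.00665509.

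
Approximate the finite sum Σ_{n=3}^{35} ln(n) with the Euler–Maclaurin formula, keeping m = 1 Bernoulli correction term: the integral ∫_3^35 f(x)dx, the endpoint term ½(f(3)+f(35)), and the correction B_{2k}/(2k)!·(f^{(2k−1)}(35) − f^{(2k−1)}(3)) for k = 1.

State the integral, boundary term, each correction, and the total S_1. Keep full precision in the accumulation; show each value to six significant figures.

S_1 ≈ 91.4429

Integral: ∫_3^35 ln(x) dx = 89.1413.
½[f(3) + f(35)] = ½[1.09861 + 3.55535] = 2.32698.
Integral + boundary = 91.4683.
Order-1 term: 1/12 · (0.0285714 − 0.333333) = -0.0253968.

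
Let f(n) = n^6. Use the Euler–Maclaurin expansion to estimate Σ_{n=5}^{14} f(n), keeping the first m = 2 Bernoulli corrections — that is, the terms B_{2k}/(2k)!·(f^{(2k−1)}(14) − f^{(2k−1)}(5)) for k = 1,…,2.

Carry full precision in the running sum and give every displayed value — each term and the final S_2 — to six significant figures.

S_2 ≈ 1.90874e+07

∫_5^14 x^6 dx evaluates to 1.50479e+07.
Boundary: ½(f(5) + f(14)) = ½(15625.0 + 7.52954e+06) = 3.77258e+06.
Running total after boundary: 1.88205e+07.
Correction k=1: B_{2}/2! · (f^{(1)}(14) − f^{(1)}(5)) = 1/12 · (3.22694e+06 − 18750.0) = 267350.
After k=1: 1.90878e+07.
Correction k=2: B_{4}/4! · (f^{(3)}(14) − f^{(3)}(5)) = −1/720 · (329280 − 15000.0) = -436.500.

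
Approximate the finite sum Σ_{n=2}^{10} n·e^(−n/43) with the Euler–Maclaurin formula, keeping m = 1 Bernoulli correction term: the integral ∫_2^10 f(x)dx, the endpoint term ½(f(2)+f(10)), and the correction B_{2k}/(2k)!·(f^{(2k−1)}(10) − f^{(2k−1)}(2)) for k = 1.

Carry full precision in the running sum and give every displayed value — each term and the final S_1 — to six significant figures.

S_1 ≈ 45.8370

The integral term ∫_2^10 x·e^(−x/43) dx = 40.9451.
Endpoint term: (f(2) + f(10))/2 = (1.90911 + 7.92504)/2 = 4.91707.
So far: 45.8621.
Order-1 term: 1/12 · (0.608200 − 0.910156) = -0.0251629.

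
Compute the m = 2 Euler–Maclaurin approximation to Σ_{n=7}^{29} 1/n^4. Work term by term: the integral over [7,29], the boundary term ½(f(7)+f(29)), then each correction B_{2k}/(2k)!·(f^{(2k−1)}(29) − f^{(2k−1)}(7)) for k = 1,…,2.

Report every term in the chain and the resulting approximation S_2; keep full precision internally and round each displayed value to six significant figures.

S_2 ≈ 0.00118672

Integral: ∫_7^29 1/x^4 dx = 0.000958150.
Boundary: ½(f(7) + f(29)) = ½(0.000416493 + 1.41387e-06) = 0.000208953.
Running total after boundary: 0.00116710.
Correction k=1: B_{2}/2! · (f^{(1)}(29) − f^{(1)}(7)) = 1/12 · (-1.95016e-07 − (-0.000237996)) = 1.98168e-05.
Partial sum through k=1: 0.00118692.
Correction k=2: B_{4}/4! · (f^{(3)}(29) − f^{(3)}(7)) = −1/720 · (-6.95657e-09 − (-0.000145712)) = -2.02368e-07.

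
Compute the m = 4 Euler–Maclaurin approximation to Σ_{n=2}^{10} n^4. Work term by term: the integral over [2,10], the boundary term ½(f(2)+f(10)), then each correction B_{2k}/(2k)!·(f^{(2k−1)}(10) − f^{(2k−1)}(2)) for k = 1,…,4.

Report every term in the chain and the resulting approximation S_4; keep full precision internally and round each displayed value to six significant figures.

The integral term ∫_2^10 x^4 dx = 19993.6.
½[f(2) + f(10)] = ½[16.0000 + 10000.0] = 5008.00.
So far: 25001.6.
Order-1 term: 1/12 · (4000.00 − 32.0000) = 330.667.
Partial sum through k=1: 25332.3.
Order-2 term: −1/720 · (240.000 − 48.0000) = -0.266667.
Partial sum through k=2: 25332.0.
Order-3 term: 1/30240 · (0.00000 − 0.00000) = 0.00000.
Partial sum through k=3: 25332.0.
Order-4 term: −1/1209600 · (0.00000 − 0.00000) = 0.00000.

S_4 ≈ 25332.0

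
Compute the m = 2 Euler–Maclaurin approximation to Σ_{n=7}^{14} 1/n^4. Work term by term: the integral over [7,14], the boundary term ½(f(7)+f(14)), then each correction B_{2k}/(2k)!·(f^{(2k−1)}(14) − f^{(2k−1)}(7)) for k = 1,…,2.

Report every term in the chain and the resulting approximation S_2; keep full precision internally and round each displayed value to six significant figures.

S_2 ≈ 0.00109061

The integral term ∫_7^14 1/x^4 dx = 0.000850340.
Boundary: ½(f(7) + f(14)) = ½(0.000416493 + 2.60308e-05) = 0.000221262.
Running total after boundary: 0.00107160.
Order-1 term: 1/12 · (-7.43738e-06 − (-0.000237996)) = 1.92132e-05.
After k=1: 0.00109082.
Order-2 term: −1/720 · (-1.13837e-06 − (-0.000145712)) = -2.00797e-07.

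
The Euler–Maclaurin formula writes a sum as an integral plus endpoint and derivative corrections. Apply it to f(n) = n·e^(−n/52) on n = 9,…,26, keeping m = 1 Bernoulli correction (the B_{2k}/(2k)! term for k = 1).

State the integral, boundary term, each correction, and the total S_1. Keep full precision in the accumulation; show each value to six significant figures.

Integral: ∫_9^26 x·e^(−x/52) dx = 207.795.
½[f(9) + f(26)] = ½[7.56966 + 15.7698] = 11.6697.
Running total after boundary: 219.465.
k=1: B_{2}/(2)! × [f^{(1)}(26) − f^{(1)}(9)] = 1/12 × (0.303265 − 0.695503) = -0.0326864.

S_1 ≈ 219.432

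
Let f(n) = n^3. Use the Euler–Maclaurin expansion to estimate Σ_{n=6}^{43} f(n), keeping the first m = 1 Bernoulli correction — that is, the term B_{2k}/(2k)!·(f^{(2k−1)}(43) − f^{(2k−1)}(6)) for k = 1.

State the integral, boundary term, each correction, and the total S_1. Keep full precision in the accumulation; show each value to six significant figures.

Integral: ∫_6^43 x^3 dx = 854376.
Boundary: ½(f(6) + f(43)) = ½(216.000 + 79507.0) = 39861.5.
So far: 894238.
k=1: B_{2}/(2)! × [f^{(1)}(43) − f^{(1)}(6)] = 1/12 × (5547.00 − 108.000) = 453.250.

S_1 ≈ 894691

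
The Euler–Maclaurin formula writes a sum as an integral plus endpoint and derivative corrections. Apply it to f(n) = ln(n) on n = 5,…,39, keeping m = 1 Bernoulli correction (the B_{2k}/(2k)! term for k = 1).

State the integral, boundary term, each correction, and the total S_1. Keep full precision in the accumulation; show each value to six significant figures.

S_1 ≈ 103.454

∫_5^39 ln(x) dx evaluates to 100.832.
Boundary: ½(f(5) + f(39)) = ½(1.60944 + 3.66356) = 2.63650.
Integral + boundary = 103.468.
Order-1 term: 1/12 · (0.0256410 − 0.200000) = -0.0145299.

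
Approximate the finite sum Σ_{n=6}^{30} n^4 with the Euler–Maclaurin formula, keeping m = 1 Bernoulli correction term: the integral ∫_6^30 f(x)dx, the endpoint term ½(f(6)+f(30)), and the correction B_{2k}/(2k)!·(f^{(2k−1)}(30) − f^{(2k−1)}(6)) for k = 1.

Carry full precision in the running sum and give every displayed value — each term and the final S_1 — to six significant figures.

S_1 ≈ 5.27302e+06

Integral: ∫_6^30 x^4 dx = 4.85844e+06.
½[f(6) + f(30)] = ½[1296.00 + 810000] = 405648.
Integral + boundary = 5.26409e+06.
Order-1 term: 1/12 · (108000 − 864.000) = 8928.00.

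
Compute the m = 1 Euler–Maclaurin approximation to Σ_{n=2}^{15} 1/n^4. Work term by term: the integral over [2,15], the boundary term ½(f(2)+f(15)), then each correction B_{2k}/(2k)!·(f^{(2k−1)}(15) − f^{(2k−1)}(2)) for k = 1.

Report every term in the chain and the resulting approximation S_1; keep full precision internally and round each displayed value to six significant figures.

S_1 ≈ 0.0832440

The integral term ∫_2^15 1/x^4 dx = 0.0415679.
½[f(2) + f(15)] = ½[0.0625000 + 1.97531e-05] = 0.0312599.
So far: 0.0728278.
Order-1 term: 1/12 · (-5.26749e-06 − (-0.125000)) = 0.0104162.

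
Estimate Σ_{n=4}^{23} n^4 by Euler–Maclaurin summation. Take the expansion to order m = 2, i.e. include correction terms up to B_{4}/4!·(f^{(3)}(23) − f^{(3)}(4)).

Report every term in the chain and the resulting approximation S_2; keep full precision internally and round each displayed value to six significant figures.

∫_4^23 x^4 dx evaluates to 1.28706e+06.
Boundary: ½(f(4) + f(23)) = ½(256.000 + 279841) = 140048.
So far: 1.42711e+06.
k=1: B_{2}/(2)! × [f^{(1)}(23) − f^{(1)}(4)] = 1/12 × (48668.0 − 256.000) = 4034.33.
After k=1: 1.43115e+06.
k=2: B_{4}/(4)! × [f^{(3)}(23) − f^{(3)}(4)] = −1/720 × (552.000 − 96.0000) = -0.633333.

S_2 ≈ 1.43115e+06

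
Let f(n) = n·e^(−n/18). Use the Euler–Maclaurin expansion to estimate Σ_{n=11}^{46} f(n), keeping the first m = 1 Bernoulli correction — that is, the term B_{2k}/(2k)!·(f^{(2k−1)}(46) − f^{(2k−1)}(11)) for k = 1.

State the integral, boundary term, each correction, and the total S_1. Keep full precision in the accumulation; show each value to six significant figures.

S_1 ≈ 198.606

Integral: ∫_11^46 x·e^(−x/18) dx = 193.862.
½[f(11) + f(46)] = ½[5.97022 + 3.57186] = 4.77104.
Integral + boundary = 198.633.
k=1: B_{2}/(2)! × [f^{(1)}(46) − f^{(1)}(11)] = 1/12 × (-0.120787 − 0.211068) = -0.0276547.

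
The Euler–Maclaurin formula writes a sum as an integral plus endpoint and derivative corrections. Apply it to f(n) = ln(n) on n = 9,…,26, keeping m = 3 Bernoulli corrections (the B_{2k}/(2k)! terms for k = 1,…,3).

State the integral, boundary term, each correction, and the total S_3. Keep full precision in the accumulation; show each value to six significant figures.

∫_9^26 ln(x) dx evaluates to 47.9355.
Boundary: ½(f(9) + f(26)) = ½(2.19722 + 3.25810) = 2.72766.
Running total after boundary: 50.6631.
Correction k=1: B_{2}/2! · (f^{(1)}(26) − f^{(1)}(9)) = 1/12 · (0.0384615 − 0.111111) = -0.00605413.
Partial sum through k=1: 50.6571.
Correction k=2: B_{4}/4! · (f^{(3)}(26) − f^{(3)}(9)) = −1/720 · (0.000113792 − 0.00274348) = 3.65235e-06.
Partial sum through k=2: 50.6571.
Correction k=3: B_{6}/6! · (f^{(5)}(26) − f^{(5)}(9)) = 1/30240 · (2.01997e-06 − 0.000406442) = -1.33737e-08.

S_3 ≈ 50.6571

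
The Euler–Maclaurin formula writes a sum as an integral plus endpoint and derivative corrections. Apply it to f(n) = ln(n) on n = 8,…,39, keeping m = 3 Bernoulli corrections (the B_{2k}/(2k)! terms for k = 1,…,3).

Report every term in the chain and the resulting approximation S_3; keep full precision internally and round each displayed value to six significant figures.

S_3 ≈ 98.1066

∫_8^39 ln(x) dx evaluates to 95.2434.
½[f(8) + f(39)] = ½[2.07944 + 3.66356] = 2.87150.
Running total after boundary: 98.1149.
Order-1 term: 1/12 · (0.0256410 − 0.125000) = -0.00827991.
Running total after k=1: 98.1066.
Order-2 term: −1/720 · (3.37160e-05 − 0.00390625) = 5.37852e-06.
Running total after k=2: 98.1066.
Order-3 term: 1/30240 · (2.66004e-07 − 0.000732422) = -2.42115e-08.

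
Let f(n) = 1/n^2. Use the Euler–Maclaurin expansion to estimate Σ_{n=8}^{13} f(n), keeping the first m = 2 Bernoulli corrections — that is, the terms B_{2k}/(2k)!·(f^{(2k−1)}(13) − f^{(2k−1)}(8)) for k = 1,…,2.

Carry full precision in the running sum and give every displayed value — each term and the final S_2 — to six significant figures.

The integral term ∫_8^13 1/x^2 dx = 0.0480769.
½[f(8) + f(13)] = ½[0.0156250 + 0.00591716] = 0.0107711.
Running total after boundary: 0.0588480.
k=1: B_{2}/(2)! × [f^{(1)}(13) − f^{(1)}(8)] = 1/12 × (-0.000910332 − (-0.00390625)) = 0.000249660.
Running total after k=1: 0.0590977.
k=2: B_{4}/(4)! × [f^{(3)}(13) − f^{(3)}(8)] = −1/720 × (-6.46390e-05 − (-0.000732422)) = -9.27476e-07.

S_2 ≈ 0.0590967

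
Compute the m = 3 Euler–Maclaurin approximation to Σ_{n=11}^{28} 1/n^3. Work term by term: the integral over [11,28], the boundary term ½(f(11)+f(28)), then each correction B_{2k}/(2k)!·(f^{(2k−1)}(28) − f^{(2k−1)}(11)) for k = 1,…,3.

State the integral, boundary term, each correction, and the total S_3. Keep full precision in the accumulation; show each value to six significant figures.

S_3 ≈ 0.00390953

∫_11^28 1/x^3 dx evaluates to 0.00349448.
½[f(11) + f(28)] = ½[0.000751315 + 4.55539e-05] = 0.000398434.
So far: 0.00389291.
Order-1 term: 1/12 · (-4.88078e-06 − (-0.000204904)) = 1.66686e-05.
Partial sum through k=1: 0.00390958.
Order-2 term: −1/720 · (-1.24510e-07 − (-3.38684e-05)) = -4.68666e-08.
Partial sum through k=2: 0.00390953.
Order-3 term: 1/30240 · (-6.67016e-09 − (-1.17560e-05)) = 3.88536e-10.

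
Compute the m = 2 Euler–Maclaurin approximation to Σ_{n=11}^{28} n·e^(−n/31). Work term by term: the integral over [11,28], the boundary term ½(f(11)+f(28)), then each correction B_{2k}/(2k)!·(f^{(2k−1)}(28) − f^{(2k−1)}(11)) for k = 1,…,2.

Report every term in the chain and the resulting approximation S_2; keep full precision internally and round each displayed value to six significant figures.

S_2 ≈ 181.350

The integral term ∫_11^28 x·e^(−x/31) dx = 171.854.
Boundary: ½(f(11) + f(28)) = ½(7.71415 + 11.3473) = 9.53072.
Running total after boundary: 181.385.
Correction k=1: B_{2}/2! · (f^{(1)}(28) − f^{(1)}(11)) = 1/12 · (0.0392187 − 0.452443) = -0.0344353.
Running total after k=1: 181.350.
Correction k=2: B_{4}/4! · (f^{(3)}(28) − f^{(3)}(11)) = −1/720 · (0.000884224 − 0.00193030) = 1.45288e-06.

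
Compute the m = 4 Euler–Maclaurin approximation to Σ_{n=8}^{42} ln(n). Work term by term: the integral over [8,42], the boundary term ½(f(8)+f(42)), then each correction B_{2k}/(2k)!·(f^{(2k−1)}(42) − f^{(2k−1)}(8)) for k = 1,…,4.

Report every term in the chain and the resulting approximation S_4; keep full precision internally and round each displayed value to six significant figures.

S_4 ≈ 109.247

∫_8^42 ln(x) dx evaluates to 106.347.
Boundary: ½(f(8) + f(42)) = ½(2.07944 + 3.73767) = 2.90856.
Integral + boundary = 109.255.
k=1: B_{2}/(2)! × [f^{(1)}(42) − f^{(1)}(8)] = 1/12 × (0.0238095 − 0.125000) = -0.00843254.
Running total after k=1: 109.247.
k=2: B_{4}/(4)! × [f^{(3)}(42) − f^{(3)}(8)] = −1/720 × (2.69949e-05 − 0.00390625) = 5.38785e-06.
Running total after k=2: 109.247.
k=3: B_{6}/(6)! × [f^{(5)}(42) − f^{(5)}(8)] = 1/30240 × (1.83639e-07 − 0.000732422) = -2.42142e-08.
Running total after k=3: 109.247.
k=4: B_{8}/(8)! × [f^{(7)}(42) − f^{(7)}(8)] = −1/1209600 × (3.12311e-09 − 0.000343323) = 2.83829e-10.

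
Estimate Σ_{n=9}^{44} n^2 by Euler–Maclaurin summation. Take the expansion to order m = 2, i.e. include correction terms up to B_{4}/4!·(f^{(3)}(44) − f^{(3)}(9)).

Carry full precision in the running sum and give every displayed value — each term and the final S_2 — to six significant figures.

The integral term ∫_9^44 x^2 dx = 28151.7.
Endpoint term: (f(9) + f(44))/2 = (81.0000 + 1936.00)/2 = 1008.50.
Running total after boundary: 29160.2.
k=1: B_{2}/(2)! × [f^{(1)}(44) − f^{(1)}(9)] = 1/12 × (88.0000 − 18.0000) = 5.83333.
Running total after k=1: 29166.0.
k=2: B_{4}/(4)! × [f^{(3)}(44) − f^{(3)}(9)] = −1/720 × (0.00000 − 0.00000) = 0.00000.

S_2 ≈ 29166.0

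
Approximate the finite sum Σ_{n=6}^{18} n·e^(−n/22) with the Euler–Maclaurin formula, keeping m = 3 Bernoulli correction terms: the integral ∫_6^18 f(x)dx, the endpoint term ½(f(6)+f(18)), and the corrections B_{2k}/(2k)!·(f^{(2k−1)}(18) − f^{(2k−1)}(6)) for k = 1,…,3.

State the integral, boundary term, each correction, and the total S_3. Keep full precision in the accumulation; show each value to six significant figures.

∫_6^18 x·e^(−x/22) dx evaluates to 80.6759.
Boundary: ½(f(6) + f(18)) = ½(4.56780 + 7.94220) = 6.25500.
Integral + boundary = 86.9309.
Order-1 term: 1/12 · (0.0802242 − 0.553673) = -0.0394541.
Running total after k=1: 86.8914.
Order-2 term: −1/720 · (0.00198903 − 0.00428982) = 3.19554e-06.
Running total after k=2: 86.8914.
Order-3 term: 1/30240 · (7.87667e-06 − 1.53630e-05) = -2.47564e-10.

S_3 ≈ 86.8914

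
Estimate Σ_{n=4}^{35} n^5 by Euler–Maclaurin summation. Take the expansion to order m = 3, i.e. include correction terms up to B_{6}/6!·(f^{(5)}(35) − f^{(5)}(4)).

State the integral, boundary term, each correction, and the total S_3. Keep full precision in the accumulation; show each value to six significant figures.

Integral: ∫_4^35 x^5 dx = 3.06377e+08.
Boundary: ½(f(4) + f(35)) = ½(1024.00 + 5.25219e+07) = 2.62614e+07.
Running total after boundary: 3.32638e+08.
k=1: B_{2}/(2)! × [f^{(1)}(35) − f^{(1)}(4)] = 1/12 × (7.50312e+06 − 1280.00) = 625154.
After k=1: 3.33264e+08.
k=2: B_{4}/(4)! × [f^{(3)}(35) − f^{(3)}(4)] = −1/720 × (73500.0 − 960.000) = -100.750.
After k=2: 3.33263e+08.
k=3: B_{6}/(6)! × [f^{(5)}(35) − f^{(5)}(4)] = 1/30240 × (120.000 − 120.000) = 0.00000.

S_3 ≈ 3.33263e+08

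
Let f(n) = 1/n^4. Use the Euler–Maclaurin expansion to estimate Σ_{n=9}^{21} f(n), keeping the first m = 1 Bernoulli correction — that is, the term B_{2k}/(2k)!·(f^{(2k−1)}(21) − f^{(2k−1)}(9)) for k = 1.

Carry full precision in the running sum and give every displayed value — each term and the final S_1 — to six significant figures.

S_1 ≈ 0.000505596

Integral: ∫_9^21 1/x^4 dx = 0.000421254.
Endpoint term: (f(9) + f(21))/2 = (0.000152416 + 5.14189e-06)/2 = 7.87788e-05.
So far: 0.000500033.
k=1: B_{2}/(2)! × [f^{(1)}(21) − f^{(1)}(9)] = 1/12 × (-9.79408e-07 − (-6.77404e-05)) = 5.56341e-06.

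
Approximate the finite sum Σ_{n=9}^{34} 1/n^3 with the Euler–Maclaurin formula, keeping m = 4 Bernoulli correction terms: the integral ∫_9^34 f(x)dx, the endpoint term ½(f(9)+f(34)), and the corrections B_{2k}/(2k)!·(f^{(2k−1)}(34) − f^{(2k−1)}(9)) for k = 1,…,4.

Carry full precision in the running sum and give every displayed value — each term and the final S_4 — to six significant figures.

The integral term ∫_9^34 1/x^3 dx = 0.00574031.
Boundary: ½(f(9) + f(34)) = ½(0.00137174 + 2.54427e-05) = 0.000698592.
Integral + boundary = 0.00643891.
Correction k=1: B_{2}/2! · (f^{(1)}(34) − f^{(1)}(9)) = 1/12 · (-2.24494e-06 − (-0.000457247)) = 3.79169e-05.
Running total after k=1: 0.00647682.
Correction k=2: B_{4}/4! · (f^{(3)}(34) − f^{(3)}(9)) = −1/720 · (-3.88399e-08 − (-0.000112901)) = -1.56752e-07.
Running total after k=2: 0.00647667.
Correction k=3: B_{6}/6! · (f^{(5)}(34) − f^{(5)}(9)) = 1/30240 · (-1.41114e-09 − (-5.85410e-05)) = 1.93583e-09.
Running total after k=3: 0.00647667.
Correction k=4: B_{8}/8! · (f^{(7)}(34) − f^{(7)}(9)) = −1/1209600 · (-8.78909e-11 − (-5.20365e-05)) = -4.30195e-11.

S_4 ≈ 0.00647667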